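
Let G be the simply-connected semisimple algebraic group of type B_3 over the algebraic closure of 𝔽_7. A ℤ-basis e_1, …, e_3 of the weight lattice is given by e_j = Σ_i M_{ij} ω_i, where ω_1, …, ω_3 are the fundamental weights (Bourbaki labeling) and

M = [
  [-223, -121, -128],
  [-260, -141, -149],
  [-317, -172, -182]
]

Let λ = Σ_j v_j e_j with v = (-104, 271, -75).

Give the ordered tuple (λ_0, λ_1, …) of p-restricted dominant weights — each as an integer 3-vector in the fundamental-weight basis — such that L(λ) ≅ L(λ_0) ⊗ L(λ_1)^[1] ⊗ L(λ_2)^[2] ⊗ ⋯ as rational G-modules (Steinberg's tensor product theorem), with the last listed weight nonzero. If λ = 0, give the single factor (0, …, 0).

Converting to the ω-basis (c_i = row i of M dotted with v = (-104, 271, -75)):
  c_1 = (-223)·(-104) + (-121)·(271) + (-128)·(-75) = 1
  c_2 = (-260)·(-104) + (-141)·(271) + (-149)·(-75) = 4
  c_3 = (-317)·(-104) + (-172)·(271) + (-182)·(-75) = 6
Base-7 expansion of each c_i:
  c_1 = 1 = 1·7^0
  c_2 = 4 = 4·7^0
  c_3 = 6 = 6·7^0
p-restricted factor λ_0 = (1, 4, 6)

((1, 4, 6),)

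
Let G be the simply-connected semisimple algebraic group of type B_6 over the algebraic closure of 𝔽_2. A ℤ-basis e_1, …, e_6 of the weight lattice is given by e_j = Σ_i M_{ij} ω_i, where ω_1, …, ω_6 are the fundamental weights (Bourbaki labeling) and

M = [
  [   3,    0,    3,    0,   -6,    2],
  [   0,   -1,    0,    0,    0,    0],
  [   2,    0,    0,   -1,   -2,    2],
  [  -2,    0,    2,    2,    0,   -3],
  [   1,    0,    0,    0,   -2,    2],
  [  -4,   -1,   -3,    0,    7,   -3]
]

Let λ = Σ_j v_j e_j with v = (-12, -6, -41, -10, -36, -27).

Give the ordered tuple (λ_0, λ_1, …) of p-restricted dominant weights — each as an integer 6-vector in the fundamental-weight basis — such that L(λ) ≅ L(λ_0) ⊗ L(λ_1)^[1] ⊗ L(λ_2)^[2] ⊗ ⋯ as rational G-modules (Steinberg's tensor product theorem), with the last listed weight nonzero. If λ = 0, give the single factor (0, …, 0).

ω-coordinates c = M·v, v = (-12, -6, -41, -10, -36, -27):
  c_1 = (3)·(-12) + (0)·(-6) + (3)·(-41) + (0)·(-10) + (-6)·(-36) + (2)·(-27) = 3
  c_2 = (0)·(-12) + (-1)·(-6) + (0)·(-41) + (0)·(-10) + (0)·(-36) + (0)·(-27) = 6
  c_3 = (2)·(-12) + (0)·(-6) + (0)·(-41) + (-1)·(-10) + (-2)·(-36) + (2)·(-27) = 4
  c_4 = (-2)·(-12) + (0)·(-6) + (2)·(-41) + (2)·(-10) + (0)·(-36) + (-3)·(-27) = 3
  c_5 = (1)·(-12) + (0)·(-6) + (0)·(-41) + (0)·(-10) + (-2)·(-36) + (2)·(-27) = 6
  c_6 = (-4)·(-12) + (-1)·(-6) + (-3)·(-41) + (0)·(-10) + (7)·(-36) + (-3)·(-27) = 6
Base-2 expansion of each c_i:
  c_1 = 3 = 1·2^0 + 1·2^1
  c_2 = 6 = 0·2^0 + 1·2^1 + 1·2^2
  c_3 = 4 = 0·2^0 + 0·2^1 + 1·2^2
  c_4 = 3 = 1·2^0 + 1·2^1
  c_5 = 6 = 0·2^0 + 1·2^1 + 1·2^2
  c_6 = 6 = 0·2^0 + 1·2^1 + 1·2^2
λ_0 = (1, 0, 0, 1, 0, 0)
λ_1 = (1, 1, 0, 1, 1, 1)
λ_2 = (0, 1, 1, 0, 1, 1)

((1, 0, 0, 1, 0, 0), (1, 1, 0, 1, 1, 1), (0, 1, 1, 0, 1, 1))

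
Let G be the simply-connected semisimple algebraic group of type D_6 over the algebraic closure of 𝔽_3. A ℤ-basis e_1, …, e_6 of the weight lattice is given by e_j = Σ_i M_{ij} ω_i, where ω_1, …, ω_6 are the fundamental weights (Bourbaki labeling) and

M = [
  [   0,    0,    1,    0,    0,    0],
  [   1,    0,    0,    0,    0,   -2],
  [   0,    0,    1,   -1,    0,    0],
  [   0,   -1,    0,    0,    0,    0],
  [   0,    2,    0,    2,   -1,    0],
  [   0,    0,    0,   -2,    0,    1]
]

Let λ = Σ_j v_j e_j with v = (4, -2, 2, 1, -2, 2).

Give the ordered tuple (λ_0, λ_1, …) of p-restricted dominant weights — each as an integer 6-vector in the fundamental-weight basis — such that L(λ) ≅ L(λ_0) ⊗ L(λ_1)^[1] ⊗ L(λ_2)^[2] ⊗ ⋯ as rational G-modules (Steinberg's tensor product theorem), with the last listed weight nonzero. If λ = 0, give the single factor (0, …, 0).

Change of basis e → ω: c = M·v where v = (4, -2, 2, 1, -2, 2):
  c_1 = (0)·(4) + (0)·(-2) + (1)·(2) + (0)·(1) + (0)·(-2) + (0)·(2) = 2
  c_2 = (1)·(4) + (0)·(-2) + (0)·(2) + (0)·(1) + (0)·(-2) + (-2)·(2) = 0
  c_3 = (0)·(4) + (0)·(-2) + (1)·(2) + (-1)·(1) + (0)·(-2) + (0)·(2) = 1
  c_4 = (0)·(4) + (-1)·(-2) + (0)·(2) + (0)·(1) + (0)·(-2) + (0)·(2) = 2
  c_5 = (0)·(4) + (2)·(-2) + (0)·(2) + (2)·(1) + (-1)·(-2) + (0)·(2) = 0
  c_6 = (0)·(4) + (0)·(-2) + (0)·(2) + (-2)·(1) + (0)·(-2) + (1)·(2) = 0
Writing each c_i in base p = 3:
  c_1 = 2 = 2·3^0
  c_2 = 0
  c_3 = 1 = 1·3^0
  c_4 = 2 = 2·3^0
  c_5 = 0
  c_6 = 0
p-restricted factor λ_0 = (2, 0, 1, 2, 0, 0)

((2, 0, 1, 2, 0, 0),)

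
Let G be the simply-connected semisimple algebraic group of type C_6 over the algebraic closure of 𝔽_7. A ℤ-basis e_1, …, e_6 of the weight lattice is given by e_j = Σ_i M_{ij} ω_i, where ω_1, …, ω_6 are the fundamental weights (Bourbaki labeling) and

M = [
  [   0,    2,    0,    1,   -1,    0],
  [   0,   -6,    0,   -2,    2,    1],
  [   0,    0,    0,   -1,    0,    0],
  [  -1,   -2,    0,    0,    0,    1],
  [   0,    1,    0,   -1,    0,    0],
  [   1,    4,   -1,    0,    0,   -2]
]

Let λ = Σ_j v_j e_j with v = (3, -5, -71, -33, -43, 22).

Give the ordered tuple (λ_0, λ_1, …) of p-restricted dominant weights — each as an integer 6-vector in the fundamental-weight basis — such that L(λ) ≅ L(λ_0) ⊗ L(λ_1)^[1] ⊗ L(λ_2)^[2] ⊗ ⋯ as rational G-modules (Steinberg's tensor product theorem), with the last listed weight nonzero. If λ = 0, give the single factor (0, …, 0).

ω-coordinates c = M·v, v = (3, -5, -71, -33, -43, 22):
  c_1 = (0)·(3) + (2)·(-5) + (0)·(-71) + (1)·(-33) + (-1)·(-43) + (0)·(22) = 0
  c_2 = (0)·(3) + (-6)·(-5) + (0)·(-71) + (-2)·(-33) + (2)·(-43) + (1)·(22) = 32
  c_3 = (0)·(3) + (0)·(-5) + (0)·(-71) + (-1)·(-33) + (0)·(-43) + (0)·(22) = 33
  c_4 = (-1)·(3) + (-2)·(-5) + (0)·(-71) + (0)·(-33) + (0)·(-43) + (1)·(22) = 29
  c_5 = (0)·(3) + (1)·(-5) + (0)·(-71) + (-1)·(-33) + (0)·(-43) + (0)·(22) = 28
  c_6 = (1)·(3) + (4)·(-5) + (-1)·(-71) + (0)·(-33) + (0)·(-43) + (-2)·(22) = 10
Writing each c_i in base p = 7:
  c_1 = 0
  c_2 = 32 = 4·7^0 + 4·7^1
  c_3 = 33 = 5·7^0 + 4·7^1
  c_4 = 29 = 1·7^0 + 4·7^1
  c_5 = 28 = 0·7^0 + 4·7^1
  c_6 = 10 = 3·7^0 + 1·7^1
Factor λ_0 = (0, 4, 5, 1, 0, 3)
Factor λ_1 = (0, 4, 4, 4, 4, 1)

((0, 4, 5, 1, 0, 3), (0, 4, 4, 4, 4, 1))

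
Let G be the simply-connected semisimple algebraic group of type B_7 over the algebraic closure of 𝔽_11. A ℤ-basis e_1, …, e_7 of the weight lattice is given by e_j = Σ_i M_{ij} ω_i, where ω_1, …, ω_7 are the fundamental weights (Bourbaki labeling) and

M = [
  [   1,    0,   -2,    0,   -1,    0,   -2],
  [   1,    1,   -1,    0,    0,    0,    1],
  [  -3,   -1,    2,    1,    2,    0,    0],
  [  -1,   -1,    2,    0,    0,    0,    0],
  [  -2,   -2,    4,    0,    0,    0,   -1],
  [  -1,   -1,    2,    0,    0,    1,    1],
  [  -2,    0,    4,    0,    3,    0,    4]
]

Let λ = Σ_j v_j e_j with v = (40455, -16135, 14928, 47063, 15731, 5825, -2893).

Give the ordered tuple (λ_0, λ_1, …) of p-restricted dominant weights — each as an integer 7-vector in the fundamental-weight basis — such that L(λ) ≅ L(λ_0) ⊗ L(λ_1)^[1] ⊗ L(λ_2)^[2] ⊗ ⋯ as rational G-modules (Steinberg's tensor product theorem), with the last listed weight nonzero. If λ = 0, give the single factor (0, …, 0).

((5, 9, 5, 3, 6, 9, 2), (4, 7, 0, 8, 4, 10, 2), (5, 9, 4, 1, 5, 3, 9), (0, 4, 2, 4, 10, 6, 10))

In the fundamental-weight basis, λ has coordinates c = M·v (v = (40455, -16135, 14928, 47063, 15731, 5825, -2893)):
  c_1 = 1*40455 + 0*-16135 + -2*14928 + 0*47063 + -1*15731 + 0*5825 + -2*-2893 = 654
  c_2 = 1*40455 + 1*-16135 + -1*14928 + 0*47063 + 0*15731 + 0*5825 + 1*-2893 = 6499
  c_3 = -3*40455 + -1*-16135 + 2*14928 + 1*47063 + 2*15731 + 0*5825 + 0*-2893 = 3151
  c_4 = -1*40455 + -1*-16135 + 2*14928 + 0*47063 + 0*15731 + 0*5825 + 0*-2893 = 5536
  c_5 = -2*40455 + -2*-16135 + 4*14928 + 0*47063 + 0*15731 + 0*5825 + -1*-2893 = 13965
  c_6 = -1*40455 + -1*-16135 + 2*14928 + 0*47063 + 0*15731 + 1*5825 + 1*-2893 = 8468
  c_7 = -2*40455 + 0*-16135 + 4*14928 + 0*47063 + 3*15731 + 0*5825 + 4*-2893 = 14423
Expand coordinatewise in base 11:
  c_1 = 654 = 5·11^0 + 4·11^1 + 5·11^2
  c_2 = 6499 = 9·11^0 + 7·11^1 + 9·11^2 + 4·11^3
  c_3 = 3151 = 5·11^0 + 0·11^1 + 4·11^2 + 2·11^3
  c_4 = 5536 = 3·11^0 + 8·11^1 + 1·11^2 + 4·11^3
  c_5 = 13965 = 6·11^0 + 4·11^1 + 5·11^2 + 10·11^3
  c_6 = 8468 = 9·11^0 + 10·11^1 + 3·11^2 + 6·11^3
  c_7 = 14423 = 2·11^0 + 2·11^1 + 9·11^2 + 10·11^3
p-restricted factor λ_0 = (5, 9, 5, 3, 6, 9, 2)
p-restricted factor λ_1 = (4, 7, 0, 8, 4, 10, 2)
p-restricted factor λ_2 = (5, 9, 4, 1, 5, 3, 9)
p-restricted factor λ_3 = (0, 4, 2, 4, 10, 6, 10)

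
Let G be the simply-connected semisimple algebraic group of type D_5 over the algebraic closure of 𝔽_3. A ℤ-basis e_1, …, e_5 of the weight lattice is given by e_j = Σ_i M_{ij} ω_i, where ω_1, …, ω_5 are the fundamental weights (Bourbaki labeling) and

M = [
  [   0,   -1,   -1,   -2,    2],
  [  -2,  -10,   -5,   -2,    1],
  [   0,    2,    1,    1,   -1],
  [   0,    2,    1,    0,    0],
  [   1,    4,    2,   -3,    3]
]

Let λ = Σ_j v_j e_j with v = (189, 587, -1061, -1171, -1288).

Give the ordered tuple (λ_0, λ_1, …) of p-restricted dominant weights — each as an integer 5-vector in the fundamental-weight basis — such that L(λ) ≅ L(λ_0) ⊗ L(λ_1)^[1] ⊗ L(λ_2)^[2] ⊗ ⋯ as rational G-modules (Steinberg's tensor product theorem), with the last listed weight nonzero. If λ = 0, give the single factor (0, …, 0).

((0, 0, 2, 2, 1), (2, 1, 1, 1, 0), (2, 0, 1, 0, 1), (2, 1, 2, 1, 2), (2, 1, 2, 1, 0))

In the fundamental-weight basis, λ has coordinates c = M·v (v = (189, 587, -1061, -1171, -1288)):
  c_1 = 0·189 + (-1)·(587) + (-1)·(-1061) + (-2)·(-1171) + (2)·(-1288) = 240
  c_2 = (-2)·(189) + (-10)·(587) + (-5)·(-1061) + (-2)·(-1171) + (1)·(-1288) = 111
  c_3 = 0·189 + 2·587 + (1)·(-1061) + (1)·(-1171) + (-1)·(-1288) = 230
  c_4 = 0·189 + 2·587 + (1)·(-1061) + (0)·(-1171) + (0)·(-1288) = 113
  c_5 = 1·189 + 4·587 + (2)·(-1061) + (-3)·(-1171) + (3)·(-1288) = 64
Writing each c_i in base p = 3:
  c_1 = 240 = 0·3^0 + 2·3^1 + 2·3^2 + 2·3^3 + 2·3^4
  c_2 = 111 = 0·3^0 + 1·3^1 + 0·3^2 + 1·3^3 + 1·3^4
  c_3 = 230 = 2·3^0 + 1·3^1 + 1·3^2 + 2·3^3 + 2·3^4
  c_4 = 113 = 2·3^0 + 1·3^1 + 0·3^2 + 1·3^3 + 1·3^4
  c_5 = 64 = 1·3^0 + 0·3^1 + 1·3^2 + 2·3^3
p-restricted factor λ_0 = (0, 0, 2, 2, 1)
p-restricted factor λ_1 = (2, 1, 1, 1, 0)
p-restricted factor λ_2 = (2, 0, 1, 0, 1)
p-restricted factor λ_3 = (2, 1, 2, 1, 2)
p-restricted factor λ_4 = (2, 1, 2, 1, 0)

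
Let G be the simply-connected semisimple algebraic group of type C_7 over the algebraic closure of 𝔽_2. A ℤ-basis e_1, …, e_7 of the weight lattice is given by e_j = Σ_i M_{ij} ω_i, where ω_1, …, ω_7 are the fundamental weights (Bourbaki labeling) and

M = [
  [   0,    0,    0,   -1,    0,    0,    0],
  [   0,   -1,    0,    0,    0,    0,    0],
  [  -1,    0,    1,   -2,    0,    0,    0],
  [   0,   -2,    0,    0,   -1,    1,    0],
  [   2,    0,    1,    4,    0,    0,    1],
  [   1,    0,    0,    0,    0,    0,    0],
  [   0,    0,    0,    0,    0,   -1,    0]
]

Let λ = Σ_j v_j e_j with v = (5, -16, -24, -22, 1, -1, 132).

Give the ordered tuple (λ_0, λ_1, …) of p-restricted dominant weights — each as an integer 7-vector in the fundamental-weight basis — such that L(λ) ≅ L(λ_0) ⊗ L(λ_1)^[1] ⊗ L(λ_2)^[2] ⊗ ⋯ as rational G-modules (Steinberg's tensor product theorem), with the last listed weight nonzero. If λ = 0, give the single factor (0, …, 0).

In the fundamental-weight basis, λ has coordinates c = M·v (v = (5, -16, -24, -22, 1, -1, 132)):
  c_1 = 0*5 + 0*-16 + 0*-24 + -1*-22 + 0*1 + 0*-1 + 0*132 = 22
  c_2 = 0*5 + -1*-16 + 0*-24 + 0*-22 + 0*1 + 0*-1 + 0*132 = 16
  c_3 = -1*5 + 0*-16 + 1*-24 + -2*-22 + 0*1 + 0*-1 + 0*132 = 15
  c_4 = 0*5 + -2*-16 + 0*-24 + 0*-22 + -1*1 + 1*-1 + 0*132 = 30
  c_5 = 2*5 + 0*-16 + 1*-24 + 4*-22 + 0*1 + 0*-1 + 1*132 = 30
  c_6 = 1*5 + 0*-16 + 0*-24 + 0*-22 + 0*1 + 0*-1 + 0*132 = 5
  c_7 = 0*5 + 0*-16 + 0*-24 + 0*-22 + 0*1 + -1*-1 + 0*132 = 1
Base-2 expansion of each c_i:
  c_1 = 22 = 0·2^0 + 1·2^1 + 1·2^2 + 0·2^3 + 1·2^4
  c_2 = 16 = 0·2^0 + 0·2^1 + 0·2^2 + 0·2^3 + 1·2^4
  c_3 = 15 = 1·2^0 + 1·2^1 + 1·2^2 + 1·2^3
  c_4 = 30 = 0·2^0 + 1·2^1 + 1·2^2 + 1·2^3 + 1·2^4
  c_5 = 30 = 0·2^0 + 1·2^1 + 1·2^2 + 1·2^3 + 1·2^4
  c_6 = 5 = 1·2^0 + 0·2^1 + 1·2^2
  c_7 = 1 = 1·2^0
λ_0 = (0, 0, 1, 0, 0, 1, 1)
λ_1 = (1, 0, 1, 1, 1, 0, 0)
λ_2 = (1, 0, 1, 1, 1, 1, 0)
λ_3 = (0, 0, 1, 1, 1, 0, 0)
λ_4 = (1, 1, 0, 1, 1, 0, 0)

((0, 0, 1, 0, 0, 1, 1), (1, 0, 1, 1, 1, 0, 0), (1, 0, 1, 1, 1, 1, 0), (0, 0, 1, 1, 1, 0, 0), (1, 1, 0, 1, 1, 0, 0))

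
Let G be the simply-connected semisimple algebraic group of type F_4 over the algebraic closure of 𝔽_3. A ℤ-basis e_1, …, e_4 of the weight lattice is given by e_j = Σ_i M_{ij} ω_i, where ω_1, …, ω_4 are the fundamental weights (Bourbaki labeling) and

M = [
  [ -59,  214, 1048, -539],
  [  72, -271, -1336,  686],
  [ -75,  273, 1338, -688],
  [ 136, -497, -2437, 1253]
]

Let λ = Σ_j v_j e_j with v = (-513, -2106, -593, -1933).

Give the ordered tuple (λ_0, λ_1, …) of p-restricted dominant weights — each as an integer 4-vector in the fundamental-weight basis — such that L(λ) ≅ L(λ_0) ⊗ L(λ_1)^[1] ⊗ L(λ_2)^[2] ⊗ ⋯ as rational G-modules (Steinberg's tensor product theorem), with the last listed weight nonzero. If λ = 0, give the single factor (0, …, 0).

((0, 0, 1, 0), (2, 0, 2, 2))

In the fundamental-weight basis, λ has coordinates c = M·v (v = (-513, -2106, -593, -1933)):
  c_1 = (-59)·(-513) + (214)·(-2106) + (1048)·(-593) + (-539)·(-1933) = 6
  c_2 = (72)·(-513) + (-271)·(-2106) + (-1336)·(-593) + (686)·(-1933) = 0
  c_3 = (-75)·(-513) + (273)·(-2106) + (1338)·(-593) + (-688)·(-1933) = 7
  c_4 = (136)·(-513) + (-497)·(-2106) + (-2437)·(-593) + (1253)·(-1933) = 6
Base-3 expansion of each c_i:
  c_1 = 6 = 0·3^0 + 2·3^1
  c_2 = 0
  c_3 = 7 = 1·3^0 + 2·3^1
  c_4 = 6 = 0·3^0 + 2·3^1
Factor λ_0 = (0, 0, 1, 0)
Factor λ_1 = (2, 0, 2, 2)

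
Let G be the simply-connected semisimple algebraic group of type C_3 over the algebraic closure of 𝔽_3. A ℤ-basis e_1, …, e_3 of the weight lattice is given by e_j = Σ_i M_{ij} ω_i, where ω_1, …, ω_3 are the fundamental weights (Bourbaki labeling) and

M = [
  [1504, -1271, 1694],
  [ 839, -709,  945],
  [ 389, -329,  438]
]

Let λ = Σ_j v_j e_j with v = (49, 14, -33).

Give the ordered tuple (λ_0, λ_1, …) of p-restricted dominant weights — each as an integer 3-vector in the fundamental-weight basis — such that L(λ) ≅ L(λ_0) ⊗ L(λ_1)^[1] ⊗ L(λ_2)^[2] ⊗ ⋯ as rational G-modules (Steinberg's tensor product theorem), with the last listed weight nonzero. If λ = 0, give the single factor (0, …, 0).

ω-coordinates c = M·v, v = (49, 14, -33):
  c_1 = (1504)·(49) + (-1271)·(14) + (1694)·(-33) = 0
  c_2 = (839)·(49) + (-709)·(14) + (945)·(-33) = 0
  c_3 = (389)·(49) + (-329)·(14) + (438)·(-33) = 1
p = 3; digits c_i = Σ_j d_{ij}·3^j, 0 ≤ d_{ij} < 3:
  c_1 = 0
  c_2 = 0
  c_3 = 1 = 1·3^0
Factor λ_0 = (0, 0, 1)

((0, 0, 1),)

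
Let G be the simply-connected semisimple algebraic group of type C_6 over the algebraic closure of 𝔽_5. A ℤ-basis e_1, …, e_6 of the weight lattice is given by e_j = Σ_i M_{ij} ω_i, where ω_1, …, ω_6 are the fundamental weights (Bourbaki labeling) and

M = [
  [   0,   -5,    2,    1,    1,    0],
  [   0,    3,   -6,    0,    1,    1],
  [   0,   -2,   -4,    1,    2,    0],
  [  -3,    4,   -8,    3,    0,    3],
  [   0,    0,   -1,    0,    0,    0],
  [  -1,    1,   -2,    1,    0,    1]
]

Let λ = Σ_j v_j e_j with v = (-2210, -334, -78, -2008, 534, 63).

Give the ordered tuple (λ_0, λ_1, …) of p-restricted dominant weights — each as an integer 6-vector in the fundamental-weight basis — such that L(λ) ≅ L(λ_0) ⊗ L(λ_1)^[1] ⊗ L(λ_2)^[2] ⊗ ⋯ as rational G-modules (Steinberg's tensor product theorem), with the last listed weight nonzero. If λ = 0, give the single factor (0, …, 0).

((0, 3, 0, 3, 3, 2), (3, 2, 3, 1, 0, 2), (1, 2, 1, 3, 3, 3))

Change of basis e → ω: c = M·v where v = (-2210, -334, -78, -2008, 534, 63):
  c_1 = 0*-2210 + -5*-334 + 2*-78 + 1*-2008 + 1*534 + 0*63 = 40
  c_2 = 0*-2210 + 3*-334 + -6*-78 + 0*-2008 + 1*534 + 1*63 = 63
  c_3 = 0*-2210 + -2*-334 + -4*-78 + 1*-2008 + 2*534 + 0*63 = 40
  c_4 = -3*-2210 + 4*-334 + -8*-78 + 3*-2008 + 0*534 + 3*63 = 83
  c_5 = 0*-2210 + 0*-334 + -1*-78 + 0*-2008 + 0*534 + 0*63 = 78
  c_6 = -1*-2210 + 1*-334 + -2*-78 + 1*-2008 + 0*534 + 1*63 = 87
Writing each c_i in base p = 5:
  c_1 = 40 = 0·5^0 + 3·5^1 + 1·5^2
  c_2 = 63 = 3·5^0 + 2·5^1 + 2·5^2
  c_3 = 40 = 0·5^0 + 3·5^1 + 1·5^2
  c_4 = 83 = 3·5^0 + 1·5^1 + 3·5^2
  c_5 = 78 = 3·5^0 + 0·5^1 + 3·5^2
  c_6 = 87 = 2·5^0 + 2·5^1 + 3·5^2
λ_0 = (0, 3, 0, 3, 3, 2)
λ_1 = (3, 2, 3, 1, 0, 2)
λ_2 = (1, 2, 1, 3, 3, 3)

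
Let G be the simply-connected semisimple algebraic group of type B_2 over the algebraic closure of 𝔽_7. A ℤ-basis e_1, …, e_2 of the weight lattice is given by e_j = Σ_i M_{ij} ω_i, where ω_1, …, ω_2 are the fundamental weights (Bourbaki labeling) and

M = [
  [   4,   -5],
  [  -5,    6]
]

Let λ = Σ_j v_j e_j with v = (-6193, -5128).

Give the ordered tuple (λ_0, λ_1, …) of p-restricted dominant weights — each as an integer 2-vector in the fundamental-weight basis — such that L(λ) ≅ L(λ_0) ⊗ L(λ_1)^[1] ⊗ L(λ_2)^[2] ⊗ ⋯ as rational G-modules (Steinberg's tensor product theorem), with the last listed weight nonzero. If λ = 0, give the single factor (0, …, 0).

Converting to the ω-basis (c_i = row i of M dotted with v = (-6193, -5128)):
  c_1 = (4)·(-6193) + (-5)·(-5128) = 868
  c_2 = (-5)·(-6193) + (6)·(-5128) = 197
Base-7 expansion of each c_i:
  c_1 = 868 = 0·7^0 + 5·7^1 + 3·7^2 + 2·7^3
  c_2 = 197 = 1·7^0 + 0·7^1 + 4·7^2
Factor λ_0 = (0, 1)
Factor λ_1 = (5, 0)
Factor λ_2 = (3, 4)
Factor λ_3 = (2, 0)

((0, 1), (5, 0), (3, 4), (2, 0))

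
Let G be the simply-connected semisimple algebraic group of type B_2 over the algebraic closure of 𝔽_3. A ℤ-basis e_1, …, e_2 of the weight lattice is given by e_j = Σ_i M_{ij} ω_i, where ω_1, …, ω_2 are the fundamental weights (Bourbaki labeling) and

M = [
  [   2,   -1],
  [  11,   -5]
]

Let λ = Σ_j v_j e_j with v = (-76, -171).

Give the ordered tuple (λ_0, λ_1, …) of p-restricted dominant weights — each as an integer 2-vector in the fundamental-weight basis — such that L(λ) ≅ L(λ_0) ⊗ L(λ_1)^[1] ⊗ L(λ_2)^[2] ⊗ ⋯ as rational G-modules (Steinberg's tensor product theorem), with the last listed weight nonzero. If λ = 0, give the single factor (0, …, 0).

((1, 1), (0, 0), (2, 2))

Compute c_i = Σ_j M_{ij} v_j with v = (-76, -171):
  c_1 = (2)·(-76) + (-1)·(-171) = 19
  c_2 = (11)·(-76) + (-5)·(-171) = 19
Expand coordinatewise in base 3:
  c_1 = 19 = 1·3^0 + 0·3^1 + 2·3^2
  c_2 = 19 = 1·3^0 + 0·3^1 + 2·3^2
λ_0 = (1, 1)
λ_1 = (0, 0)
λ_2 = (2, 2)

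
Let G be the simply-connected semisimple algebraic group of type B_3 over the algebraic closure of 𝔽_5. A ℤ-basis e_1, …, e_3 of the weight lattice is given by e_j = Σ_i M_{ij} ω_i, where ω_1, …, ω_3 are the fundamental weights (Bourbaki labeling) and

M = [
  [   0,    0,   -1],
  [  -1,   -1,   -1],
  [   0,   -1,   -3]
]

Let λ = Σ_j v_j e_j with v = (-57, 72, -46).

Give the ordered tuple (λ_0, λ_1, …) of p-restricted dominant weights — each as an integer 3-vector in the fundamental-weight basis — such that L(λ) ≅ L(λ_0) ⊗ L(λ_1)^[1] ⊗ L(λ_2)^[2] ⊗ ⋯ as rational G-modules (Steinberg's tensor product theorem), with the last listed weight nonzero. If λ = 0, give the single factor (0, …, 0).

Converting to the ω-basis (c_i = row i of M dotted with v = (-57, 72, -46)):
  c_1 = (0)·(-57) + (0)·(72) + (-1)·(-46) = 46
  c_2 = (-1)·(-57) + (-1)·(72) + (-1)·(-46) = 31
  c_3 = (0)·(-57) + (-1)·(72) + (-3)·(-46) = 66
Expand coordinatewise in base 5:
  c_1 = 46 = 1·5^0 + 4·5^1 + 1·5^2
  c_2 = 31 = 1·5^0 + 1·5^1 + 1·5^2
  c_3 = 66 = 1·5^0 + 3·5^1 + 2·5^2
λ_0 = (1, 1, 1)
λ_1 = (4, 1, 3)
λ_2 = (1, 1, 2)

((1, 1, 1), (4, 1, 3), (1, 1, 2))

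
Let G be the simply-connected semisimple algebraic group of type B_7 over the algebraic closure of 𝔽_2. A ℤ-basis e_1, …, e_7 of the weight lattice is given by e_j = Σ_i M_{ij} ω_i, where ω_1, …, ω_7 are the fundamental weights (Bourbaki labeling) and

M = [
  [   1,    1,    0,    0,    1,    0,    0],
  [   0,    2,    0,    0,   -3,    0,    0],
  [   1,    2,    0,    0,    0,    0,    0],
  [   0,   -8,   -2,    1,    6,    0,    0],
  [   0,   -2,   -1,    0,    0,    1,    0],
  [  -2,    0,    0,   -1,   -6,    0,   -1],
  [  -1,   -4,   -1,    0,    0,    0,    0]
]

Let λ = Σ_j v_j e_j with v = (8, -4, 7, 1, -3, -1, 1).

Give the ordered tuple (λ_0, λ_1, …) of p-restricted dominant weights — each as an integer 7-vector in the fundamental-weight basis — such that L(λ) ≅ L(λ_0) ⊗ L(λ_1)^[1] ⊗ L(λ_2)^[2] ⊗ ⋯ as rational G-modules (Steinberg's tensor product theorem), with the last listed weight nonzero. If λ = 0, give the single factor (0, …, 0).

((1, 1, 0, 1, 0, 0, 1),)

ω-coordinates c = M·v, v = (8, -4, 7, 1, -3, -1, 1):
  c_1 = 1*8 + 1*-4 + 0*7 + 0*1 + 1*-3 + 0*-1 + 0*1 = 1
  c_2 = 0*8 + 2*-4 + 0*7 + 0*1 + -3*-3 + 0*-1 + 0*1 = 1
  c_3 = 1*8 + 2*-4 + 0*7 + 0*1 + 0*-3 + 0*-1 + 0*1 = 0
  c_4 = 0*8 + -8*-4 + -2*7 + 1*1 + 6*-3 + 0*-1 + 0*1 = 1
  c_5 = 0*8 + -2*-4 + -1*7 + 0*1 + 0*-3 + 1*-1 + 0*1 = 0
  c_6 = -2*8 + 0*-4 + 0*7 + -1*1 + -6*-3 + 0*-1 + -1*1 = 0
  c_7 = -1*8 + -4*-4 + -1*7 + 0*1 + 0*-3 + 0*-1 + 0*1 = 1
Expand coordinatewise in base 2:
  c_1 = 1 = 1·2^0
  c_2 = 1 = 1·2^0
  c_3 = 0
  c_4 = 1 = 1·2^0
  c_5 = 0
  c_6 = 0
  c_7 = 1 = 1·2^0
p-restricted factor λ_0 = (1, 1, 0, 1, 0, 0, 1)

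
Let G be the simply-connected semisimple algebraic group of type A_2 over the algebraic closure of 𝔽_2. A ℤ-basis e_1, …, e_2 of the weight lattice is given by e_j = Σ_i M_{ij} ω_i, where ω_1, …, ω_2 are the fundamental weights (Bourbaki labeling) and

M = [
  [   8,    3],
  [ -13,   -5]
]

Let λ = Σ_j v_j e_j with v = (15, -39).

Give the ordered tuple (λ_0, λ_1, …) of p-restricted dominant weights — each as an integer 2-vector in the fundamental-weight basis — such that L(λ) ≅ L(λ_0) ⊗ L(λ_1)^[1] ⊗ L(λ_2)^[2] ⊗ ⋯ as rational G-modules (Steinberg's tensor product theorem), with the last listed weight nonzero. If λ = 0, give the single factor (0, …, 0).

((1, 0), (1, 0))

In the fundamental-weight basis, λ has coordinates c = M·v (v = (15, -39)):
  c_1 = 8*15 + 3*-39 = 3
  c_2 = -13*15 + -5*-39 = 0
Expand coordinatewise in base 2:
  c_1 = 3 = 1·2^0 + 1·2^1
  c_2 = 0
λ_0 = (1, 0)
λ_1 = (1, 0)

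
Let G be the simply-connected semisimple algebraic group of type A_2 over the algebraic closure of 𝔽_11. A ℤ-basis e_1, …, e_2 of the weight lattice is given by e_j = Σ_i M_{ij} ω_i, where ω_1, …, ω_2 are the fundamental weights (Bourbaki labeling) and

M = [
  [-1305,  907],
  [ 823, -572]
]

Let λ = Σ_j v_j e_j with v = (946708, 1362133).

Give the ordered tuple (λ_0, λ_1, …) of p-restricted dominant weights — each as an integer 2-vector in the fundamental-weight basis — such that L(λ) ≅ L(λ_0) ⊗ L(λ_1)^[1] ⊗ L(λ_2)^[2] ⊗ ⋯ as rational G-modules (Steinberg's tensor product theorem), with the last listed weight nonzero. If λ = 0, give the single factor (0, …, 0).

((9, 3), (7, 0), (5, 5))

Converting to the ω-basis (c_i = row i of M dotted with v = (946708, 1362133)):
  c_1 = -1305*946708 + 907*1362133 = 691
  c_2 = 823*946708 + -572*1362133 = 608
Expand coordinatewise in base 11:
  c_1 = 691 = 9·11^0 + 7·11^1 + 5·11^2
  c_2 = 608 = 3·11^0 + 0·11^1 + 5·11^2
Factor λ_0 = (9, 3)
Factor λ_1 = (7, 0)
Factor λ_2 = (5, 5)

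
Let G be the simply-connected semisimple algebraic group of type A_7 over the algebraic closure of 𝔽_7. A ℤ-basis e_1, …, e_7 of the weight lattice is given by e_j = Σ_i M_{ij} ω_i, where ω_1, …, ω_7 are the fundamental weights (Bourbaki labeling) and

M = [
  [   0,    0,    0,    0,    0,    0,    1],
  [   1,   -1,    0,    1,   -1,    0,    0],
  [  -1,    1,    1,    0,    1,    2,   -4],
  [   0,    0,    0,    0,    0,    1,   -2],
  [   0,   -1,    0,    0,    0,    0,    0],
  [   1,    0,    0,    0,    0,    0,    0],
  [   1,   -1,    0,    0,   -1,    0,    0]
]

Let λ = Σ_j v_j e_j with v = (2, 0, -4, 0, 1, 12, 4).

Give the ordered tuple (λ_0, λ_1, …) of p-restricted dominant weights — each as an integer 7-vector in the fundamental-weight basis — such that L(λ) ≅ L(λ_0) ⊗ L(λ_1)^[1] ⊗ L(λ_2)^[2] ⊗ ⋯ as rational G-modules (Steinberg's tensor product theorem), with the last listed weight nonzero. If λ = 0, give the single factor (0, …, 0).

((4, 1, 3, 4, 0, 2, 1),)

Converting to the ω-basis (c_i = row i of M dotted with v = (2, 0, -4, 0, 1, 12, 4)):
  c_1 = 0·2 + 0·0 + (0)·(-4) + 0·0 + 0·1 + 0·12 + 1·4 = 4
  c_2 = 1·2 + (-1)·(0) + (0)·(-4) + 1·0 + (-1)·(1) + 0·12 + 0·4 = 1
  c_3 = (-1)·(2) + 1·0 + (1)·(-4) + 0·0 + 1·1 + 2·12 + (-4)·(4) = 3
  c_4 = 0·2 + 0·0 + (0)·(-4) + 0·0 + 0·1 + 1·12 + (-2)·(4) = 4
  c_5 = 0·2 + (-1)·(0) + (0)·(-4) + 0·0 + 0·1 + 0·12 + 0·4 = 0
  c_6 = 1·2 + 0·0 + (0)·(-4) + 0·0 + 0·1 + 0·12 + 0·4 = 2
  c_7 = 1·2 + (-1)·(0) + (0)·(-4) + 0·0 + (-1)·(1) + 0·12 + 0·4 = 1
Writing each c_i in base p = 7:
  c_1 = 4 = 4·7^0
  c_2 = 1 = 1·7^0
  c_3 = 3 = 3·7^0
  c_4 = 4 = 4·7^0
  c_5 = 0
  c_6 = 2 = 2·7^0
  c_7 = 1 = 1·7^0
p-restricted factor λ_0 = (4, 1, 3, 4, 0, 2, 1)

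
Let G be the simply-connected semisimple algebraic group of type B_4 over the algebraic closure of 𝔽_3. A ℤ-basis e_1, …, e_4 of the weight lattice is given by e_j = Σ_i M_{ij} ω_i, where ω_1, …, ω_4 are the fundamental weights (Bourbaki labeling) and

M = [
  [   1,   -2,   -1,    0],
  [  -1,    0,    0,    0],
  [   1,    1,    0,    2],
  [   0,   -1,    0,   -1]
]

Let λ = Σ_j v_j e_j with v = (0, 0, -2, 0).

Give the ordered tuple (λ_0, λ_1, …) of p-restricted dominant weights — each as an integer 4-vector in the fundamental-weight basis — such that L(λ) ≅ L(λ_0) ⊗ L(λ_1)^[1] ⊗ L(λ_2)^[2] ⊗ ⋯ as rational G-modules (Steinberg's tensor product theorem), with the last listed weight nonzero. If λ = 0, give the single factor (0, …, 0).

((2, 0, 0, 0),)

ω-coordinates c = M·v, v = (0, 0, -2, 0):
  c_1 = (1)·(0) + (-2)·(0) + (-1)·(-2) + (0)·(0) = 2
  c_2 = (-1)·(0) + (0)·(0) + (0)·(-2) + (0)·(0) = 0
  c_3 = (1)·(0) + (1)·(0) + (0)·(-2) + (2)·(0) = 0
  c_4 = (0)·(0) + (-1)·(0) + (0)·(-2) + (-1)·(0) = 0
Writing each c_i in base p = 3:
  c_1 = 2 = 2·3^0
  c_2 = 0
  c_3 = 0
  c_4 = 0
p-restricted factor λ_0 = (2, 0, 0, 0)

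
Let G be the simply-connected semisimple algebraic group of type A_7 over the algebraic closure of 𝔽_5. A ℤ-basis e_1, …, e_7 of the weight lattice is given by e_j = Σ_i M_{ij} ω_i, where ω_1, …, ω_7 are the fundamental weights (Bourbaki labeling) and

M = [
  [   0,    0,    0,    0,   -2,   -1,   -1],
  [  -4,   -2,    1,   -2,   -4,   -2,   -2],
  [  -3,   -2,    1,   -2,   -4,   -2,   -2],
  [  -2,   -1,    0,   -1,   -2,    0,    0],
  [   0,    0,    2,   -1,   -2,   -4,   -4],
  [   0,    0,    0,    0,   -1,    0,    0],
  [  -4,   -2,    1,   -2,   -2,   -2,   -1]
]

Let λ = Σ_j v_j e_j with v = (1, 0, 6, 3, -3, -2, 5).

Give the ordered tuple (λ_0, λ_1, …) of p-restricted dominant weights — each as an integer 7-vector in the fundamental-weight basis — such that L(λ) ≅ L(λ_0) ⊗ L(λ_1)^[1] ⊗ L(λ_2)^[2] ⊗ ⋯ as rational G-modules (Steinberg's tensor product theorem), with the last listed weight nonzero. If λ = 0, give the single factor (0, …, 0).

((3, 2, 3, 1, 3, 3, 1),)

ω-coordinates c = M·v, v = (1, 0, 6, 3, -3, -2, 5):
  c_1 = 0*1 + 0*0 + 0*6 + 0*3 + -2*-3 + -1*-2 + -1*5 = 3
  c_2 = -4*1 + -2*0 + 1*6 + -2*3 + -4*-3 + -2*-2 + -2*5 = 2
  c_3 = -3*1 + -2*0 + 1*6 + -2*3 + -4*-3 + -2*-2 + -2*5 = 3
  c_4 = -2*1 + -1*0 + 0*6 + -1*3 + -2*-3 + 0*-2 + 0*5 = 1
  c_5 = 0*1 + 0*0 + 2*6 + -1*3 + -2*-3 + -4*-2 + -4*5 = 3
  c_6 = 0*1 + 0*0 + 0*6 + 0*3 + -1*-3 + 0*-2 + 0*5 = 3
  c_7 = -4*1 + -2*0 + 1*6 + -2*3 + -2*-3 + -2*-2 + -1*5 = 1
Base-5 expansion of each c_i:
  c_1 = 3 = 3·5^0
  c_2 = 2 = 2·5^0
  c_3 = 3 = 3·5^0
  c_4 = 1 = 1·5^0
  c_5 = 3 = 3·5^0
  c_6 = 3 = 3·5^0
  c_7 = 1 = 1·5^0
p-restricted factor λ_0 = (3, 2, 3, 1, 3, 3, 1)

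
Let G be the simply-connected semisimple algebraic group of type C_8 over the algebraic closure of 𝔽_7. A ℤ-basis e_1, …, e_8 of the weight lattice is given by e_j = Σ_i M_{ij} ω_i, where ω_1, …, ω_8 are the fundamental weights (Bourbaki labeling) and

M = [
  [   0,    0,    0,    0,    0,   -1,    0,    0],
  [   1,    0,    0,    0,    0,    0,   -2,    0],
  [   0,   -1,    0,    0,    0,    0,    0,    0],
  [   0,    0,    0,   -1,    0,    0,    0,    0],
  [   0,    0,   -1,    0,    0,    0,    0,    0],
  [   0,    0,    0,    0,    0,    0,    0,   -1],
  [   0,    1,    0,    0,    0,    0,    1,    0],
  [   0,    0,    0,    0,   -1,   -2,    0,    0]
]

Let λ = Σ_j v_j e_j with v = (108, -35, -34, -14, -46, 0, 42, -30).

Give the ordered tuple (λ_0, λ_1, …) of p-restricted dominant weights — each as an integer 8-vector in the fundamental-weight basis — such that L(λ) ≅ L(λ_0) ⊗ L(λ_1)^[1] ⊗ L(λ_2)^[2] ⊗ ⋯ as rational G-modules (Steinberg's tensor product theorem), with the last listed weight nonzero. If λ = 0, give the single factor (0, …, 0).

((0, 3, 0, 0, 6, 2, 0, 4), (0, 3, 5, 2, 4, 4, 1, 6))

Change of basis e → ω: c = M·v where v = (108, -35, -34, -14, -46, 0, 42, -30):
  c_1 = 0*108 + 0*-35 + 0*-34 + 0*-14 + 0*-46 + -1*0 + 0*42 + 0*-30 = 0
  c_2 = 1*108 + 0*-35 + 0*-34 + 0*-14 + 0*-46 + 0*0 + -2*42 + 0*-30 = 24
  c_3 = 0*108 + -1*-35 + 0*-34 + 0*-14 + 0*-46 + 0*0 + 0*42 + 0*-30 = 35
  c_4 = 0*108 + 0*-35 + 0*-34 + -1*-14 + 0*-46 + 0*0 + 0*42 + 0*-30 = 14
  c_5 = 0*108 + 0*-35 + -1*-34 + 0*-14 + 0*-46 + 0*0 + 0*42 + 0*-30 = 34
  c_6 = 0*108 + 0*-35 + 0*-34 + 0*-14 + 0*-46 + 0*0 + 0*42 + -1*-30 = 30
  c_7 = 0*108 + 1*-35 + 0*-34 + 0*-14 + 0*-46 + 0*0 + 1*42 + 0*-30 = 7
  c_8 = 0*108 + 0*-35 + 0*-34 + 0*-14 + -1*-46 + -2*0 + 0*42 + 0*-30 = 46
Base-7 expansion of each c_i:
  c_1 = 0
  c_2 = 24 = 3·7^0 + 3·7^1
  c_3 = 35 = 0·7^0 + 5·7^1
  c_4 = 14 = 0·7^0 + 2·7^1
  c_5 = 34 = 6·7^0 + 4·7^1
  c_6 = 30 = 2·7^0 + 4·7^1
  c_7 = 7 = 0·7^0 + 1·7^1
  c_8 = 46 = 4·7^0 + 6·7^1
p-restricted factor λ_0 = (0, 3, 0, 0, 6, 2, 0, 4)
p-restricted factor λ_1 = (0, 3, 5, 2, 4, 4, 1, 6)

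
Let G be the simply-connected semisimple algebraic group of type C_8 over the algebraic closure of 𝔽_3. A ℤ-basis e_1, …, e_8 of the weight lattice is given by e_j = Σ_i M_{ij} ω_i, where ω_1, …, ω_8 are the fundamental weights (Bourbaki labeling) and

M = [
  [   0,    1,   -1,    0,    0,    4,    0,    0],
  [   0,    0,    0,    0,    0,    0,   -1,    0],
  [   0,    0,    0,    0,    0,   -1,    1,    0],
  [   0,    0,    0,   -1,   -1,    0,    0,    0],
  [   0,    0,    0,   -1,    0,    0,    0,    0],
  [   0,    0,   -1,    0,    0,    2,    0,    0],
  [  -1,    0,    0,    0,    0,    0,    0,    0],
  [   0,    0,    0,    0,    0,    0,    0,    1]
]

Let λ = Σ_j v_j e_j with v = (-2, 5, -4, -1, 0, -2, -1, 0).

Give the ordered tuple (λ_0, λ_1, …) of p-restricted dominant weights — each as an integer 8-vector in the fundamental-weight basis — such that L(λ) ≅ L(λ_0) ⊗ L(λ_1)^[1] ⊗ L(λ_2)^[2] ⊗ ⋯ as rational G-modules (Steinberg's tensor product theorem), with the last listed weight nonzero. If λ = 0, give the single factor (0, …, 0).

((1, 1, 1, 1, 1, 0, 2, 0),)

ω-coordinates c = M·v, v = (-2, 5, -4, -1, 0, -2, -1, 0):
  c_1 = 0*-2 + 1*5 + -1*-4 + 0*-1 + 0*0 + 4*-2 + 0*-1 + 0*0 = 1
  c_2 = 0*-2 + 0*5 + 0*-4 + 0*-1 + 0*0 + 0*-2 + -1*-1 + 0*0 = 1
  c_3 = 0*-2 + 0*5 + 0*-4 + 0*-1 + 0*0 + -1*-2 + 1*-1 + 0*0 = 1
  c_4 = 0*-2 + 0*5 + 0*-4 + -1*-1 + -1*0 + 0*-2 + 0*-1 + 0*0 = 1
  c_5 = 0*-2 + 0*5 + 0*-4 + -1*-1 + 0*0 + 0*-2 + 0*-1 + 0*0 = 1
  c_6 = 0*-2 + 0*5 + -1*-4 + 0*-1 + 0*0 + 2*-2 + 0*-1 + 0*0 = 0
  c_7 = -1*-2 + 0*5 + 0*-4 + 0*-1 + 0*0 + 0*-2 + 0*-1 + 0*0 = 2
  c_8 = 0*-2 + 0*5 + 0*-4 + 0*-1 + 0*0 + 0*-2 + 0*-1 + 1*0 = 0
Writing each c_i in base p = 3:
  c_1 = 1 = 1·3^0
  c_2 = 1 = 1·3^0
  c_3 = 1 = 1·3^0
  c_4 = 1 = 1·3^0
  c_5 = 1 = 1·3^0
  c_6 = 0
  c_7 = 2 = 2·3^0
  c_8 = 0
Factor λ_0 = (1, 1, 1, 1, 1, 0, 2, 0)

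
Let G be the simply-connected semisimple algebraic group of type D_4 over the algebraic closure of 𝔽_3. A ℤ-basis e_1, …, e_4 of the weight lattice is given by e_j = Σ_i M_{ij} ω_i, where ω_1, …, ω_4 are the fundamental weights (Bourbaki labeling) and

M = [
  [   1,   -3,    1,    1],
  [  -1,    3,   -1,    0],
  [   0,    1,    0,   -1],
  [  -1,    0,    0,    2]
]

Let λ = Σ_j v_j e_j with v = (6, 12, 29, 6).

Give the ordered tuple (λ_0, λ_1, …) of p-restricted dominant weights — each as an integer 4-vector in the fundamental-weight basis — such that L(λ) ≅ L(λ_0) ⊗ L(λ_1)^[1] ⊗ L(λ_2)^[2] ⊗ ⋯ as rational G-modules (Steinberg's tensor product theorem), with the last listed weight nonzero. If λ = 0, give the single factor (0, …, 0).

ω-coordinates c = M·v, v = (6, 12, 29, 6):
  c_1 = 1·6 + (-3)·(12) + 1·29 + 1·6 = 5
  c_2 = (-1)·(6) + 3·12 + (-1)·(29) + 0·6 = 1
  c_3 = 0·6 + 1·12 + 0·29 + (-1)·(6) = 6
  c_4 = (-1)·(6) + 0·12 + 0·29 + 2·6 = 6
Writing each c_i in base p = 3:
  c_1 = 5 = 2·3^0 + 1·3^1
  c_2 = 1 = 1·3^0
  c_3 = 6 = 0·3^0 + 2·3^1
  c_4 = 6 = 0·3^0 + 2·3^1
p-restricted factor λ_0 = (2, 1, 0, 0)
p-restricted factor λ_1 = (1, 0, 2, 2)

((2, 1, 0, 0), (1, 0, 2, 2))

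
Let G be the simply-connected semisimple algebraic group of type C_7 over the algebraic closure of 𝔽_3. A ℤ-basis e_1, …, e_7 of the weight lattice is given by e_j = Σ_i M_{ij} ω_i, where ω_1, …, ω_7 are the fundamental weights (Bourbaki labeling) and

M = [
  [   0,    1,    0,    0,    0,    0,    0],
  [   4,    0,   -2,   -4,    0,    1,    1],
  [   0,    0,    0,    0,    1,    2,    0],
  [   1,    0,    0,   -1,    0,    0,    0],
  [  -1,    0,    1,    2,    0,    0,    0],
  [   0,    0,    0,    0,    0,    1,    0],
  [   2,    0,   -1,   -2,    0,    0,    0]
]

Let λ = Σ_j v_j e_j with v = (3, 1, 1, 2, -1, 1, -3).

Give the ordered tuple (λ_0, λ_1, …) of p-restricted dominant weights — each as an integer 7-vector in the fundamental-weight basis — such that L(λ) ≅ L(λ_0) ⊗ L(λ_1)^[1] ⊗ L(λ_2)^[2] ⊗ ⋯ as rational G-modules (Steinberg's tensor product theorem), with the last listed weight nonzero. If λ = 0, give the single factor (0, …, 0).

Converting to the ω-basis (c_i = row i of M dotted with v = (3, 1, 1, 2, -1, 1, -3)):
  c_1 = (0)·(3) + (1)·(1) + (0)·(1) + (0)·(2) + (0)·(-1) + (0)·(1) + (0)·(-3) = 1
  c_2 = (4)·(3) + (0)·(1) + (-2)·(1) + (-4)·(2) + (0)·(-1) + (1)·(1) + (1)·(-3) = 0
  c_3 = (0)·(3) + (0)·(1) + (0)·(1) + (0)·(2) + (1)·(-1) + (2)·(1) + (0)·(-3) = 1
  c_4 = (1)·(3) + (0)·(1) + (0)·(1) + (-1)·(2) + (0)·(-1) + (0)·(1) + (0)·(-3) = 1
  c_5 = (-1)·(3) + (0)·(1) + (1)·(1) + (2)·(2) + (0)·(-1) + (0)·(1) + (0)·(-3) = 2
  c_6 = (0)·(3) + (0)·(1) + (0)·(1) + (0)·(2) + (0)·(-1) + (1)·(1) + (0)·(-3) = 1
  c_7 = (2)·(3) + (0)·(1) + (-1)·(1) + (-2)·(2) + (0)·(-1) + (0)·(1) + (0)·(-3) = 1
Expand coordinatewise in base 3:
  c_1 = 1 = 1·3^0
  c_2 = 0
  c_3 = 1 = 1·3^0
  c_4 = 1 = 1·3^0
  c_5 = 2 = 2·3^0
  c_6 = 1 = 1·3^0
  c_7 = 1 = 1·3^0
λ_0 = (1, 0, 1, 1, 2, 1, 1)

((1, 0, 1, 1, 2, 1, 1),)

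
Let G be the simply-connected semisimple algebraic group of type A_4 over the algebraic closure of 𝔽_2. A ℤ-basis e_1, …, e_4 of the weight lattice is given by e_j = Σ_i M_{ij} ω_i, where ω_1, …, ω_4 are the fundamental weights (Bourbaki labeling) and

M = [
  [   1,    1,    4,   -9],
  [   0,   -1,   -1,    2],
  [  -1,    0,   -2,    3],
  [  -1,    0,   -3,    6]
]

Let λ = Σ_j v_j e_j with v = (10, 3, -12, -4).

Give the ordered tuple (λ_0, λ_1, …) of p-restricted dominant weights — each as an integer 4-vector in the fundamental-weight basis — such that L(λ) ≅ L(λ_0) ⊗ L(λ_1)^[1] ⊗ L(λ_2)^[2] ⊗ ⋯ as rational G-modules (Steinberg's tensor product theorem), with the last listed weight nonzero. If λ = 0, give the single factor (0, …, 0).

((1, 1, 0, 0), (0, 0, 1, 1))

In the fundamental-weight basis, λ has coordinates c = M·v (v = (10, 3, -12, -4)):
  c_1 = (1)·(10) + (1)·(3) + (4)·(-12) + (-9)·(-4) = 1
  c_2 = (0)·(10) + (-1)·(3) + (-1)·(-12) + (2)·(-4) = 1
  c_3 = (-1)·(10) + (0)·(3) + (-2)·(-12) + (3)·(-4) = 2
  c_4 = (-1)·(10) + (0)·(3) + (-3)·(-12) + (6)·(-4) = 2
Expand coordinatewise in base 2:
  c_1 = 1 = 1·2^0
  c_2 = 1 = 1·2^0
  c_3 = 2 = 0·2^0 + 1·2^1
  c_4 = 2 = 0·2^0 + 1·2^1
p-restricted factor λ_0 = (1, 1, 0, 0)
p-restricted factor λ_1 = (0, 0, 1, 1)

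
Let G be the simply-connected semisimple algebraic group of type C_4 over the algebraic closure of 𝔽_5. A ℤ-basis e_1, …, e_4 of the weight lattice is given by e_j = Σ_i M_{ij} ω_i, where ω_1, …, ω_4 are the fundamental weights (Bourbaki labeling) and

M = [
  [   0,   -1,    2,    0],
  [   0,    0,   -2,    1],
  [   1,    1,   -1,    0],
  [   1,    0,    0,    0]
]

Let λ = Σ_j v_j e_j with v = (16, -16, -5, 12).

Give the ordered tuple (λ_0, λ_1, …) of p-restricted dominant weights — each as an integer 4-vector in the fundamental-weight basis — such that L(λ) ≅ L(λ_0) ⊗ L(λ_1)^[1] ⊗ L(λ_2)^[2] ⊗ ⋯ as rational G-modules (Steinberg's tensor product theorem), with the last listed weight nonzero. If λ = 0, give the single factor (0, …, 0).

Converting to the ω-basis (c_i = row i of M dotted with v = (16, -16, -5, 12)):
  c_1 = 0*16 + -1*-16 + 2*-5 + 0*12 = 6
  c_2 = 0*16 + 0*-16 + -2*-5 + 1*12 = 22
  c_3 = 1*16 + 1*-16 + -1*-5 + 0*12 = 5
  c_4 = 1*16 + 0*-16 + 0*-5 + 0*12 = 16
Writing each c_i in base p = 5:
  c_1 = 6 = 1·5^0 + 1·5^1
  c_2 = 22 = 2·5^0 + 4·5^1
  c_3 = 5 = 0·5^0 + 1·5^1
  c_4 = 16 = 1·5^0 + 3·5^1
Factor λ_0 = (1, 2, 0, 1)
Factor λ_1 = (1, 4, 1, 3)

((1, 2, 0, 1), (1, 4, 1, 3))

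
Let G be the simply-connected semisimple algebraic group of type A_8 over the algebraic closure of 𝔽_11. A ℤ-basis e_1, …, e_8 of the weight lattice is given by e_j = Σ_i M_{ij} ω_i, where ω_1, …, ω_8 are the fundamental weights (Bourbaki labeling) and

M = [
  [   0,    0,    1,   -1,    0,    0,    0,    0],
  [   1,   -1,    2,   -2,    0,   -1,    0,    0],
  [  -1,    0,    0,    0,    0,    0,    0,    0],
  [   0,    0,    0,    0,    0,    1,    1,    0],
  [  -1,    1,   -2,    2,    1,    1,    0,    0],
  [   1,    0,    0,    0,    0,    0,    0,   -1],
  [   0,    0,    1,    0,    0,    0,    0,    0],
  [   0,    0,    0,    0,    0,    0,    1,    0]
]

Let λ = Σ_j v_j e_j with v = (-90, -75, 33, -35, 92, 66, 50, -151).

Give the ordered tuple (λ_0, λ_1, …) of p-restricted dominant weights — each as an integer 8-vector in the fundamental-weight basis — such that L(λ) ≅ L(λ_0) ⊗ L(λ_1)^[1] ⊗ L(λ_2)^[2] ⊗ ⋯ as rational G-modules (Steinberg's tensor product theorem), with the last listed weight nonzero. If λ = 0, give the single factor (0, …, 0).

In the fundamental-weight basis, λ has coordinates c = M·v (v = (-90, -75, 33, -35, 92, 66, 50, -151)):
  c_1 = (0)·(-90) + (0)·(-75) + (1)·(33) + (-1)·(-35) + (0)·(92) + (0)·(66) + (0)·(50) + (0)·(-151) = 68
  c_2 = (1)·(-90) + (-1)·(-75) + (2)·(33) + (-2)·(-35) + (0)·(92) + (-1)·(66) + (0)·(50) + (0)·(-151) = 55
  c_3 = (-1)·(-90) + (0)·(-75) + (0)·(33) + (0)·(-35) + (0)·(92) + (0)·(66) + (0)·(50) + (0)·(-151) = 90
  c_4 = (0)·(-90) + (0)·(-75) + (0)·(33) + (0)·(-35) + (0)·(92) + (1)·(66) + (1)·(50) + (0)·(-151) = 116
  c_5 = (-1)·(-90) + (1)·(-75) + (-2)·(33) + (2)·(-35) + (1)·(92) + (1)·(66) + (0)·(50) + (0)·(-151) = 37
  c_6 = (1)·(-90) + (0)·(-75) + (0)·(33) + (0)·(-35) + (0)·(92) + (0)·(66) + (0)·(50) + (-1)·(-151) = 61
  c_7 = (0)·(-90) + (0)·(-75) + (1)·(33) + (0)·(-35) + (0)·(92) + (0)·(66) + (0)·(50) + (0)·(-151) = 33
  c_8 = (0)·(-90) + (0)·(-75) + (0)·(33) + (0)·(-35) + (0)·(92) + (0)·(66) + (1)·(50) + (0)·(-151) = 50
Expand coordinatewise in base 11:
  c_1 = 68 = 2·11^0 + 6·11^1
  c_2 = 55 = 0·11^0 + 5·11^1
  c_3 = 90 = 2·11^0 + 8·11^1
  c_4 = 116 = 6·11^0 + 10·11^1
  c_5 = 37 = 4·11^0 + 3·11^1
  c_6 = 61 = 6·11^0 + 5·11^1
  c_7 = 33 = 0·11^0 + 3·11^1
  c_8 = 50 = 6·11^0 + 4·11^1
Factor λ_0 = (2, 0, 2, 6, 4, 6, 0, 6)
Factor λ_1 = (6, 5, 8, 10, 3, 5, 3, 4)

((2, 0, 2, 6, 4, 6, 0, 6), (6, 5, 8, 10, 3, 5, 3, 4))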